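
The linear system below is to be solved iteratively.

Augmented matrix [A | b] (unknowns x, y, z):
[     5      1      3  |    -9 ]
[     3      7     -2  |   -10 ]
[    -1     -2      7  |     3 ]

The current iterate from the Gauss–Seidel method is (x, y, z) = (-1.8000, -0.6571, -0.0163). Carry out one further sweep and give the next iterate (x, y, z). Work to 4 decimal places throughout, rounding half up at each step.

(-1.6588, -0.7223, -0.0148)

One sweep:
  x = (-9 - (1)·-0.6571 - (3)·-0.0163) / (5) = -1.6588
  y = (-10 - (3)·-1.6588 - (-2)·-0.0163) / (7) = -0.7223
  z = (3 - (-1)·-1.6588 - (-2)·-0.7223) / (7) = -0.0148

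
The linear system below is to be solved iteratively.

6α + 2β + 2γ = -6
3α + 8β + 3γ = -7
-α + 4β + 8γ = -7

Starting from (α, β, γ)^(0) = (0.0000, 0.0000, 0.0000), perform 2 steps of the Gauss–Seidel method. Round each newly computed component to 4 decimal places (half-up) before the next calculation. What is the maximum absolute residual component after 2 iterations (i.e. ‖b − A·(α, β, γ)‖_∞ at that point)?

Iteration 1:
  α = (-6 - (2)·0.0000 - (2)·0.0000) / (6) = -1.0000
  β = (-7 - (3)·-1.0000 - (3)·0.0000) / (8) = -0.5000
  γ = (-7 - (-1)·-1.0000 - (4)·-0.5000) / (8) = -0.7500
Iteration 2:
  α = (-6 - (2)·-0.5000 - (2)·-0.7500) / (6) = -0.5833
  β = (-7 - (3)·-0.5833 - (3)·-0.7500) / (8) = -0.3750
  γ = (-7 - (-1)·-0.5833 - (4)·-0.3750) / (8) = -0.7604
Residual b − A·x = (-0.2294, 0.0311, -0.0001); ∞-norm = 0.2294

0.2294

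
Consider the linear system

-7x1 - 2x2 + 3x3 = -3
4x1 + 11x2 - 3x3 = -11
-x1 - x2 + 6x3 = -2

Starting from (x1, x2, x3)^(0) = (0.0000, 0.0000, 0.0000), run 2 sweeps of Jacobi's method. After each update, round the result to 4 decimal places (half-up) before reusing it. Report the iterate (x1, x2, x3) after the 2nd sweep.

(0.5714, -1.2468, -0.4286)

Iteration 1:
  x1 = (-3 - (-2)·0.0000 - (3)·0.0000) / (-7) = 0.4286
  x2 = (-11 - (4)·0.0000 - (-3)·0.0000) / (11) = -1.0000
  x3 = (-2 - (-1)·0.0000 - (-1)·0.0000) / (6) = -0.3333
Iteration 2:
  x1 = (-3 - (-2)·-1.0000 - (3)·-0.3333) / (-7) = 0.5714
  x2 = (-11 - (4)·0.4286 - (-3)·-0.3333) / (11) = -1.2468
  x3 = (-2 - (-1)·0.4286 - (-1)·-1.0000) / (6) = -0.4286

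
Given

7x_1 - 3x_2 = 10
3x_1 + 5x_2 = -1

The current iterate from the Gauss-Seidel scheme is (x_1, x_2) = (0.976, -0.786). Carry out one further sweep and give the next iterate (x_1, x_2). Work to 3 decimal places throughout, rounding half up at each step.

(1.092, -0.855)

One sweep:
  x_1 = (10 - (-3)·-0.786) / (7) = 1.092
  x_2 = (-1 - (3)·1.092) / (5) = -0.855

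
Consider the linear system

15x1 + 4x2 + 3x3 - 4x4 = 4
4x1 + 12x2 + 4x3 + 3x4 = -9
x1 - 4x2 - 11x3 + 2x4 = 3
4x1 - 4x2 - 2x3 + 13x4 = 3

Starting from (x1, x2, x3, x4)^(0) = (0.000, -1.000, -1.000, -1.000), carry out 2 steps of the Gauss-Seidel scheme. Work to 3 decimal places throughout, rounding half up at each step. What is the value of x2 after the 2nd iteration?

-0.769

Iteration 1:
  x1 = (4 - (4)·-1.000 - (3)·-1.000 - (-4)·-1.000) / (15) = 0.467
  x2 = (-9 - (4)·0.467 - (4)·-1.000 - (3)·-1.000) / (12) = -0.322
  x3 = (3 - (1)·0.467 - (-4)·-0.322 - (2)·-1.000) / (-11) = -0.295
  x4 = (3 - (4)·0.467 - (-4)·-0.322 - (-2)·-0.295) / (13) = -0.057
Iteration 2:
  x1 = (4 - (4)·-0.322 - (3)·-0.295 - (-4)·-0.057) / (15) = 0.396
  x2 = (-9 - (4)·0.396 - (4)·-0.295 - (3)·-0.057) / (12) = -0.769
  x3 = (3 - (1)·0.396 - (-4)·-0.769 - (2)·-0.057) / (-11) = 0.033
  x4 = (3 - (4)·0.396 - (-4)·-0.769 - (-2)·0.033) / (13) = -0.123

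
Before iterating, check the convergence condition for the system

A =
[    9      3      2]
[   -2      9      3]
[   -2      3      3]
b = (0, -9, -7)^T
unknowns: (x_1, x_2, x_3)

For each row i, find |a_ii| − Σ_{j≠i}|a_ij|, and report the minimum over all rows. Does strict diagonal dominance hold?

row 1: |9| − (3+2) = 4
row 2: |9| − (2+3) = 4
row 3: |3| − (2+3) = -2
minimum over rows = -2 → not strictly diagonally dominant

-2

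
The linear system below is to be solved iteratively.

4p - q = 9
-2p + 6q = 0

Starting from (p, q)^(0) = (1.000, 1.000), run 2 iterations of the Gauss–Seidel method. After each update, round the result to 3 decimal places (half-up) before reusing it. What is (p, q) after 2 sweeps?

Iteration 1:
  p = (9 - (-1)·1.000) / (4) = 2.500
  q = (0 - (-2)·2.500) / (6) = 0.833
Iteration 2:
  p = (9 - (-1)·0.833) / (4) = 2.458
  q = (0 - (-2)·2.458) / (6) = 0.819

(2.458, 0.819)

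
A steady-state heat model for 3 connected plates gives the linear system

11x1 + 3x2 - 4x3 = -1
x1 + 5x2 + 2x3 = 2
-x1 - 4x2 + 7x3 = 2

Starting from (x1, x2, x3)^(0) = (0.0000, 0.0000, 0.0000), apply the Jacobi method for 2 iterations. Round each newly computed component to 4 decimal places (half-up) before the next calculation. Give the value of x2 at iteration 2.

0.3039

Iteration 1:
  x1 = (-1 - (3)·0.0000 - (-4)·0.0000) / (11) = -0.0909
  x2 = (2 - (1)·0.0000 - (2)·0.0000) / (5) = 0.4000
  x3 = (2 - (-1)·0.0000 - (-4)·0.0000) / (7) = 0.2857
Iteration 2:
  x1 = (-1 - (3)·0.4000 - (-4)·0.2857) / (11) = -0.0961
  x2 = (2 - (1)·-0.0909 - (2)·0.2857) / (5) = 0.3039
  x3 = (2 - (-1)·-0.0909 - (-4)·0.4000) / (7) = 0.5013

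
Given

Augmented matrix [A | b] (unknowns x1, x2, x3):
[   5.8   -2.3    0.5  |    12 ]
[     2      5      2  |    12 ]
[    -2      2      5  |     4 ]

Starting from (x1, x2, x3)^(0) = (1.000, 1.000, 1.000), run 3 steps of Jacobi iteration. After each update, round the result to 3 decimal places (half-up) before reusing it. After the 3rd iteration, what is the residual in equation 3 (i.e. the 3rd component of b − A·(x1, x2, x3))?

Iteration 1:
  x1 = (12 - (-2.3)·1.000 - (0.5)·1.000) / (5.8) = 2.379
  x2 = (12 - (2)·1.000 - (2)·1.000) / (5) = 1.600
  x3 = (4 - (-2)·1.000 - (2)·1.000) / (5) = 0.800
Iteration 2:
  x1 = (12 - (-2.3)·1.600 - (0.5)·0.800) / (5.8) = 2.634
  x2 = (12 - (2)·2.379 - (2)·0.800) / (5) = 1.128
  x3 = (4 - (-2)·2.379 - (2)·1.600) / (5) = 1.112
Iteration 3:
  x1 = (12 - (-2.3)·1.128 - (0.5)·1.112) / (5.8) = 2.420
  x2 = (12 - (2)·2.634 - (2)·1.112) / (5) = 0.902
  x3 = (4 - (-2)·2.634 - (2)·1.128) / (5) = 1.402
Residual b − A·x = (-0.662, -0.154, 0.026)

0.026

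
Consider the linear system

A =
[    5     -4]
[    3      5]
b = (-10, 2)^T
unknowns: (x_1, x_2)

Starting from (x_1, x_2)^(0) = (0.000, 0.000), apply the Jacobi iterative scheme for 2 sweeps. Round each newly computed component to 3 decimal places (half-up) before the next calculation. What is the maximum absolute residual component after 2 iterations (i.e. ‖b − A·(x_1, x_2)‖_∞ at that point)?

4.800

Iteration 1:
  x_1 = (-10 - (-4)·0.000) / (5) = -2.000
  x_2 = (2 - (3)·0.000) / (5) = 0.400
Iteration 2:
  x_1 = (-10 - (-4)·0.400) / (5) = -1.680
  x_2 = (2 - (3)·-2.000) / (5) = 1.600
Residual b − A·x = (4.800, -0.960); ∞-norm = 4.800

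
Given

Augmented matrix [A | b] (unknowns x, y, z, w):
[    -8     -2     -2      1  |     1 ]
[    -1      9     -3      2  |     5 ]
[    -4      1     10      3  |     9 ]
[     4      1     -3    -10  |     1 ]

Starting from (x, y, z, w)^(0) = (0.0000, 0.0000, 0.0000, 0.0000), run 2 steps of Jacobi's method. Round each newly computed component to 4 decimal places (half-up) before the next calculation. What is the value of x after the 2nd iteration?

-0.5014

Iteration 1:
  x = (1 - (-2)·0.0000 - (-2)·0.0000 - (1)·0.0000) / (-8) = -0.1250
  y = (5 - (-1)·0.0000 - (-3)·0.0000 - (2)·0.0000) / (9) = 0.5556
  z = (9 - (-4)·0.0000 - (1)·0.0000 - (3)·0.0000) / (10) = 0.9000
  w = (1 - (4)·0.0000 - (1)·0.0000 - (-3)·0.0000) / (-10) = -0.1000
Iteration 2:
  x = (1 - (-2)·0.5556 - (-2)·0.9000 - (1)·-0.1000) / (-8) = -0.5014
  y = (5 - (-1)·-0.1250 - (-3)·0.9000 - (2)·-0.1000) / (9) = 0.8639
  z = (9 - (-4)·-0.1250 - (1)·0.5556 - (3)·-0.1000) / (10) = 0.8244
  w = (1 - (4)·-0.1250 - (1)·0.5556 - (-3)·0.9000) / (-10) = -0.3644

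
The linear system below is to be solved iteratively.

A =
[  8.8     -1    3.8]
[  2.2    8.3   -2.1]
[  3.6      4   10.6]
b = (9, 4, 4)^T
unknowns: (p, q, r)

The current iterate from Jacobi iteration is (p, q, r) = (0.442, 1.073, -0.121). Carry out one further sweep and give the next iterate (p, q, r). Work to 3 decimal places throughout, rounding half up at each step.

(1.197, 0.334, -0.178)

One sweep:
  p = (9 - (-1)·1.073 - (3.8)·-0.121) / (8.8) = 1.197
  q = (4 - (2.2)·0.442 - (-2.1)·-0.121) / (8.3) = 0.334
  r = (4 - (3.6)·0.442 - (4)·1.073) / (10.6) = -0.178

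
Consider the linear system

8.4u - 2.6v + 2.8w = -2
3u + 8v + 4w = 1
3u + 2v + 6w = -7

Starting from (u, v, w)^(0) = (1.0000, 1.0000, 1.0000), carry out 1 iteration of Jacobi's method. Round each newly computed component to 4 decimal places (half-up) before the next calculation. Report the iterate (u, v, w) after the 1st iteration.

(-0.2619, -0.7500, -2.0000)

Iteration 1:
  u = (-2 - (-2.6)·1.0000 - (2.8)·1.0000) / (8.4) = -0.2619
  v = (1 - (3)·1.0000 - (4)·1.0000) / (8) = -0.7500
  w = (-7 - (3)·1.0000 - (2)·1.0000) / (6) = -2.0000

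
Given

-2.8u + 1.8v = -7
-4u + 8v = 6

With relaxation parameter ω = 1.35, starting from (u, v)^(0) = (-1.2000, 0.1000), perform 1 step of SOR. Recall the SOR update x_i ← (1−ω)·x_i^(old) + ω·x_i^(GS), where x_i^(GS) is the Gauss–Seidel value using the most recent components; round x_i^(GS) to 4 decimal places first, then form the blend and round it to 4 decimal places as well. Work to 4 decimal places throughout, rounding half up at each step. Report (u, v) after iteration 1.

(3.8818, 3.5977)

Iteration 1:
  u: GS value = (-7 - (1.8)·0.1000) / (-2.8) = 2.5643;  u ← (1−ω)·-1.2000 + ω·2.5643 = 3.8818
  v: GS value = (6 - (-4)·3.8818) / (8) = 2.6909;  v ← (1−ω)·0.1000 + ω·2.6909 = 3.5977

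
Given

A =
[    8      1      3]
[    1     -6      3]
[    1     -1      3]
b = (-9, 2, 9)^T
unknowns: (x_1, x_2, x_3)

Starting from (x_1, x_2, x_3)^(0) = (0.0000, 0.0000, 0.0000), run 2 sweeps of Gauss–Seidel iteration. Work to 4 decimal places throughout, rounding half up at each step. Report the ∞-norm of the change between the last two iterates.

1.4114

Iteration 1:
  x_1 = (-9 - (1)·0.0000 - (3)·0.0000) / (8) = -1.1250
  x_2 = (2 - (1)·-1.1250 - (3)·0.0000) / (-6) = -0.5208
  x_3 = (9 - (1)·-1.1250 - (-1)·-0.5208) / (3) = 3.2014
Iteration 2:
  x_1 = (-9 - (1)·-0.5208 - (3)·3.2014) / (8) = -2.2604
  x_2 = (2 - (1)·-2.2604 - (3)·3.2014) / (-6) = 0.8906
  x_3 = (9 - (1)·-2.2604 - (-1)·0.8906) / (3) = 4.0503
Change: (-1.1354, 1.4114, 0.8489) → max |·| = 1.4114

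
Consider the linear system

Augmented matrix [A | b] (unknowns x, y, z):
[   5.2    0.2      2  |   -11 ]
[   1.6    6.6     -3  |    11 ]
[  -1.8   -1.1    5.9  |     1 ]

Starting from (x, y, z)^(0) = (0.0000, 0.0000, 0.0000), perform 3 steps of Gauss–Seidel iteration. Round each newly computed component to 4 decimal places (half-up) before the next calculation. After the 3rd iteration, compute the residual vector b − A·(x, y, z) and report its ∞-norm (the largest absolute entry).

0.0014

Iteration 1:
  x = (-11 - (0.2)·0.0000 - (2)·0.0000) / (5.2) = -2.1154
  y = (11 - (1.6)·-2.1154 - (-3)·0.0000) / (6.6) = 2.1795
  z = (1 - (-1.8)·-2.1154 - (-1.1)·2.1795) / (5.9) = -0.0695
Iteration 2:
  x = (-11 - (0.2)·2.1795 - (2)·-0.0695) / (5.2) = -2.1725
  y = (11 - (1.6)·-2.1725 - (-3)·-0.0695) / (6.6) = 2.1617
  z = (1 - (-1.8)·-2.1725 - (-1.1)·2.1617) / (5.9) = -0.0903
Iteration 3:
  x = (-11 - (0.2)·2.1617 - (2)·-0.0903) / (5.2) = -2.1638
  y = (11 - (1.6)·-2.1638 - (-3)·-0.0903) / (6.6) = 2.1502
  z = (1 - (-1.8)·-2.1638 - (-1.1)·2.1502) / (5.9) = -0.0898
Residual b − A·x = (0.0013, 0.0014, 0.0002); ∞-norm = 0.0014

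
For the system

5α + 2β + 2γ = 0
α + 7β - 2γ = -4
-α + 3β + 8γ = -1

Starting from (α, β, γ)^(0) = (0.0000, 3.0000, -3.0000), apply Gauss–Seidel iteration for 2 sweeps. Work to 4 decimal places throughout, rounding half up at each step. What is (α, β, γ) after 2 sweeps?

(0.4072, -0.5123, 0.1180)

Iteration 1:
  α = (0 - (2)·3.0000 - (2)·-3.0000) / (5) = 0.0000
  β = (-4 - (1)·0.0000 - (-2)·-3.0000) / (7) = -1.4286
  γ = (-1 - (-1)·0.0000 - (3)·-1.4286) / (8) = 0.4107
Iteration 2:
  α = (0 - (2)·-1.4286 - (2)·0.4107) / (5) = 0.4072
  β = (-4 - (1)·0.4072 - (-2)·0.4107) / (7) = -0.5123
  γ = (-1 - (-1)·0.4072 - (3)·-0.5123) / (8) = 0.1180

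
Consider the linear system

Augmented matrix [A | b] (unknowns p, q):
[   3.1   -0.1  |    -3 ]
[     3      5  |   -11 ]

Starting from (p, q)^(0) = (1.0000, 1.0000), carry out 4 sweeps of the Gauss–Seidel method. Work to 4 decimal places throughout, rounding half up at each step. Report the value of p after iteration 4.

Iteration 1:
  p = (-3 - (-0.1)·1.0000) / (3.1) = -0.9355
  q = (-11 - (3)·-0.9355) / (5) = -1.6387
Iteration 2:
  p = (-3 - (-0.1)·-1.6387) / (3.1) = -1.0206
  q = (-11 - (3)·-1.0206) / (5) = -1.5876
Iteration 3:
  p = (-3 - (-0.1)·-1.5876) / (3.1) = -1.0190
  q = (-11 - (3)·-1.0190) / (5) = -1.5886
Iteration 4:
  p = (-3 - (-0.1)·-1.5886) / (3.1) = -1.0190
  q = (-11 - (3)·-1.0190) / (5) = -1.5886

-1.0190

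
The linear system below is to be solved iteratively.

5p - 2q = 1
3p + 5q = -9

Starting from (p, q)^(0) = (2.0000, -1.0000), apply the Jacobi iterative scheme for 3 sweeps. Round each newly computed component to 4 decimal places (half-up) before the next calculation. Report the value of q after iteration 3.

-1.2000

Iteration 1:
  p = (1 - (-2)·-1.0000) / (5) = -0.2000
  q = (-9 - (3)·2.0000) / (5) = -3.0000
Iteration 2:
  p = (1 - (-2)·-3.0000) / (5) = -1.0000
  q = (-9 - (3)·-0.2000) / (5) = -1.6800
Iteration 3:
  p = (1 - (-2)·-1.6800) / (5) = -0.4720
  q = (-9 - (3)·-1.0000) / (5) = -1.2000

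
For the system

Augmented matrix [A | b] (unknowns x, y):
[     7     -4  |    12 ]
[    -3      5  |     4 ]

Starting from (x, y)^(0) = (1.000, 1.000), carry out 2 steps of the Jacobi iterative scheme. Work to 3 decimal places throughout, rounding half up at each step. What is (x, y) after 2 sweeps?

Iteration 1:
  x = (12 - (-4)·1.000) / (7) = 2.286
  y = (4 - (-3)·1.000) / (5) = 1.400
Iteration 2:
  x = (12 - (-4)·1.400) / (7) = 2.514
  y = (4 - (-3)·2.286) / (5) = 2.172

(2.514, 2.172)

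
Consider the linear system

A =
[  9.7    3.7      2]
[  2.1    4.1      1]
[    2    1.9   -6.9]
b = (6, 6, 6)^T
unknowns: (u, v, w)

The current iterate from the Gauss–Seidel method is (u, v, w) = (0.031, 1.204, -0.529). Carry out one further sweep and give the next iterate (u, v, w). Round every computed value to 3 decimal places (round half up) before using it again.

One sweep:
  u = (6 - (3.7)·1.204 - (2)·-0.529) / (9.7) = 0.268
  v = (6 - (2.1)·0.268 - (1)·-0.529) / (4.1) = 1.455
  w = (6 - (2)·0.268 - (1.9)·1.455) / (-6.9) = -0.391

(0.268, 1.455, -0.391)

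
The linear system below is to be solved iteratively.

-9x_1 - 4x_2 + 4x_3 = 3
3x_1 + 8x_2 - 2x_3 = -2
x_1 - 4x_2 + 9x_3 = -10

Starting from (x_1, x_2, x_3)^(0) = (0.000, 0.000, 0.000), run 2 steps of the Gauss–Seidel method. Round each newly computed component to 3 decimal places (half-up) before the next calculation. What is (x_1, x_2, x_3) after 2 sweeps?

Iteration 1:
  x_1 = (3 - (-4)·0.000 - (4)·0.000) / (-9) = -0.333
  x_2 = (-2 - (3)·-0.333 - (-2)·0.000) / (8) = -0.125
  x_3 = (-10 - (1)·-0.333 - (-4)·-0.125) / (9) = -1.130
Iteration 2:
  x_1 = (3 - (-4)·-0.125 - (4)·-1.130) / (-9) = -0.780
  x_2 = (-2 - (3)·-0.780 - (-2)·-1.130) / (8) = -0.240
  x_3 = (-10 - (1)·-0.780 - (-4)·-0.240) / (9) = -1.131

(-0.780, -0.240, -1.131)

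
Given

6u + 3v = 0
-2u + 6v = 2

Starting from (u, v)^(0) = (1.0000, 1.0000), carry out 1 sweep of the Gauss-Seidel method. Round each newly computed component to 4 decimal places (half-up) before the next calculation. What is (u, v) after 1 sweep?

Iteration 1:
  u = (0 - (3)·1.0000) / (6) = -0.5000
  v = (2 - (-2)·-0.5000) / (6) = 0.1667

(-0.5000, 0.1667)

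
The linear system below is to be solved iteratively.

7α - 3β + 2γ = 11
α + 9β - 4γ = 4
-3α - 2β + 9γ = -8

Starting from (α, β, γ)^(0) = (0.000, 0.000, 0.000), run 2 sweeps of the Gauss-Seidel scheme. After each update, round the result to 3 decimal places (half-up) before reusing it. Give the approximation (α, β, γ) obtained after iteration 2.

(1.774, 0.112, -0.273)

Iteration 1:
  α = (11 - (-3)·0.000 - (2)·0.000) / (7) = 1.571
  β = (4 - (1)·1.571 - (-4)·0.000) / (9) = 0.270
  γ = (-8 - (-3)·1.571 - (-2)·0.270) / (9) = -0.305
Iteration 2:
  α = (11 - (-3)·0.270 - (2)·-0.305) / (7) = 1.774
  β = (4 - (1)·1.774 - (-4)·-0.305) / (9) = 0.112
  γ = (-8 - (-3)·1.774 - (-2)·0.112) / (9) = -0.273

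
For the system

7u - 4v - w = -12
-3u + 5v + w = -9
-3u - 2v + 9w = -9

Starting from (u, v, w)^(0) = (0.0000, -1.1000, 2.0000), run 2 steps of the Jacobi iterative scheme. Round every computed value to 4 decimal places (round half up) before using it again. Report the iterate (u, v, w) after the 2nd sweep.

Iteration 1:
  u = (-12 - (-4)·-1.1000 - (-1)·2.0000) / (7) = -2.0571
  v = (-9 - (-3)·0.0000 - (1)·2.0000) / (5) = -2.2000
  w = (-9 - (-3)·0.0000 - (-2)·-1.1000) / (9) = -1.2444
Iteration 2:
  u = (-12 - (-4)·-2.2000 - (-1)·-1.2444) / (7) = -3.1492
  v = (-9 - (-3)·-2.0571 - (1)·-1.2444) / (5) = -2.7854
  w = (-9 - (-3)·-2.0571 - (-2)·-2.2000) / (9) = -2.1746

(-3.1492, -2.7854, -2.1746)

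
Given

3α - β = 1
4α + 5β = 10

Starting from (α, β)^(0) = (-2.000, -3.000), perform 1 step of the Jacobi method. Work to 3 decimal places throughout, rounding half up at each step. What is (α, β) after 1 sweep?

(-0.667, 3.600)

Iteration 1:
  α = (1 - (-1)·-3.000) / (3) = -0.667
  β = (10 - (4)·-2.000) / (5) = 3.600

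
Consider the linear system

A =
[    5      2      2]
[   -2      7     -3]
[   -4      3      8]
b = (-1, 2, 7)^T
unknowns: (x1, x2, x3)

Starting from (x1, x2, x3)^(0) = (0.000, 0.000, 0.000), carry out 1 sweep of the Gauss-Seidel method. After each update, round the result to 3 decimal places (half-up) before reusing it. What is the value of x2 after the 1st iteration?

Iteration 1:
  x1 = (-1 - (2)·0.000 - (2)·0.000) / (5) = -0.200
  x2 = (2 - (-2)·-0.200 - (-3)·0.000) / (7) = 0.229
  x3 = (7 - (-4)·-0.200 - (3)·0.229) / (8) = 0.689

0.229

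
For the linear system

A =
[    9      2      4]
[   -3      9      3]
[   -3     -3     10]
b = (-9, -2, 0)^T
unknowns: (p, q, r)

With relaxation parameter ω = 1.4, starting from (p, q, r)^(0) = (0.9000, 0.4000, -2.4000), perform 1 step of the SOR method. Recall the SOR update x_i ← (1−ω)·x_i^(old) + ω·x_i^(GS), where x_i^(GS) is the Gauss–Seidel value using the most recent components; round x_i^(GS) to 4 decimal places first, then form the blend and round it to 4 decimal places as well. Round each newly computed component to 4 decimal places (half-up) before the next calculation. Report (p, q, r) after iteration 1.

(-0.3911, 0.4664, 0.9916)

Iteration 1:
  p: GS value = (-9 - (2)·0.4000 - (4)·-2.4000) / (9) = -0.0222;  p ← (1−ω)·0.9000 + ω·-0.0222 = -0.3911
  q: GS value = (-2 - (-3)·-0.3911 - (3)·-2.4000) / (9) = 0.4474;  q ← (1−ω)·0.4000 + ω·0.4474 = 0.4664
  r: GS value = (0 - (-3)·-0.3911 - (-3)·0.4664) / (10) = 0.0226;  r ← (1−ω)·-2.4000 + ω·0.0226 = 0.9916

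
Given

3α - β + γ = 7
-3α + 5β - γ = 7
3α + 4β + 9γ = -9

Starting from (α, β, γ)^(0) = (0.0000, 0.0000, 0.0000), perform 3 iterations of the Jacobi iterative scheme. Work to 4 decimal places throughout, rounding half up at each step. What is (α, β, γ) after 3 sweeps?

(4.0000, 2.8000, -3.2000)

Iteration 1:
  α = (7 - (-1)·0.0000 - (1)·0.0000) / (3) = 2.3333
  β = (7 - (-3)·0.0000 - (-1)·0.0000) / (5) = 1.4000
  γ = (-9 - (3)·0.0000 - (4)·0.0000) / (9) = -1.0000
Iteration 2:
  α = (7 - (-1)·1.4000 - (1)·-1.0000) / (3) = 3.1333
  β = (7 - (-3)·2.3333 - (-1)·-1.0000) / (5) = 2.6000
  γ = (-9 - (3)·2.3333 - (4)·1.4000) / (9) = -2.4000
Iteration 3:
  α = (7 - (-1)·2.6000 - (1)·-2.4000) / (3) = 4.0000
  β = (7 - (-3)·3.1333 - (-1)·-2.4000) / (5) = 2.8000
  γ = (-9 - (3)·3.1333 - (4)·2.6000) / (9) = -3.2000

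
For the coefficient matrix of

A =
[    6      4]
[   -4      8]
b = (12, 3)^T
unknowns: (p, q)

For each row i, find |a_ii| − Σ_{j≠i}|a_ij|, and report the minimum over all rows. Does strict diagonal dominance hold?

2

row 1: |6| − (4) = 2
row 2: |8| − (4) = 4
minimum over rows = 2 → strictly diagonally dominant (convergence guaranteed)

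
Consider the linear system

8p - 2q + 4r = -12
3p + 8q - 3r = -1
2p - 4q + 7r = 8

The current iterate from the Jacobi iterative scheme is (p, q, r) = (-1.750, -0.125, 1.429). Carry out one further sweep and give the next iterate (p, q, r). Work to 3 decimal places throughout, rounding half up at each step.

One sweep:
  p = (-12 - (-2)·-0.125 - (4)·1.429) / (8) = -2.246
  q = (-1 - (3)·-1.750 - (-3)·1.429) / (8) = 1.067
  r = (8 - (2)·-1.750 - (-4)·-0.125) / (7) = 1.571

(-2.246, 1.067, 1.571)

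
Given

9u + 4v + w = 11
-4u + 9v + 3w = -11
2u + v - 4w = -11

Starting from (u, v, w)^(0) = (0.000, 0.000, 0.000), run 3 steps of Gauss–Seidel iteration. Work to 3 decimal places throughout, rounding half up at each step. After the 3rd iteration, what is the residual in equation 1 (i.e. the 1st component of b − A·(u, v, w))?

-1.660

Iteration 1:
  u = (11 - (4)·0.000 - (1)·0.000) / (9) = 1.222
  v = (-11 - (-4)·1.222 - (3)·0.000) / (9) = -0.679
  w = (-11 - (2)·1.222 - (1)·-0.679) / (-4) = 3.191
Iteration 2:
  u = (11 - (4)·-0.679 - (1)·3.191) / (9) = 1.169
  v = (-11 - (-4)·1.169 - (3)·3.191) / (9) = -1.766
  w = (-11 - (2)·1.169 - (1)·-1.766) / (-4) = 2.893
Iteration 3:
  u = (11 - (4)·-1.766 - (1)·2.893) / (9) = 1.686
  v = (-11 - (-4)·1.686 - (3)·2.893) / (9) = -1.437
  w = (-11 - (2)·1.686 - (1)·-1.437) / (-4) = 3.234
Residual b − A·x = (-1.660, -1.025, 0.001)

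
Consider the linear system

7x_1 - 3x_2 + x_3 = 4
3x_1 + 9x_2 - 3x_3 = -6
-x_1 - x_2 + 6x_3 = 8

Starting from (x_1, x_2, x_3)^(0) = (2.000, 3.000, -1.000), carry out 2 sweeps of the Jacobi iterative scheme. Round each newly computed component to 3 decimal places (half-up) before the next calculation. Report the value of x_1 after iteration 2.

Iteration 1:
  x_1 = (4 - (-3)·3.000 - (1)·-1.000) / (7) = 2.000
  x_2 = (-6 - (3)·2.000 - (-3)·-1.000) / (9) = -1.667
  x_3 = (8 - (-1)·2.000 - (-1)·3.000) / (6) = 2.167
Iteration 2:
  x_1 = (4 - (-3)·-1.667 - (1)·2.167) / (7) = -0.453
  x_2 = (-6 - (3)·2.000 - (-3)·2.167) / (9) = -0.611
  x_3 = (8 - (-1)·2.000 - (-1)·-1.667) / (6) = 1.389

-0.453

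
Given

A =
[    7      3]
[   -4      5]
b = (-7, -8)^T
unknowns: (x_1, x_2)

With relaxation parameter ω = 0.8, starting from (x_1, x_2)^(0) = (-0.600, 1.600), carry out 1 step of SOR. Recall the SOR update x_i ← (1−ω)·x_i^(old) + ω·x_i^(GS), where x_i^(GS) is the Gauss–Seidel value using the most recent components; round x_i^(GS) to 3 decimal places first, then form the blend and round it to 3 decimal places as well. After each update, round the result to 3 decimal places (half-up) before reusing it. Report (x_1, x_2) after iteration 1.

Iteration 1:
  x_1: GS value = (-7 - (3)·1.600) / (7) = -1.686;  x_1 ← (1−ω)·-0.600 + ω·-1.686 = -1.469
  x_2: GS value = (-8 - (-4)·-1.469) / (5) = -2.775;  x_2 ← (1−ω)·1.600 + ω·-2.775 = -1.900

(-1.469, -1.900)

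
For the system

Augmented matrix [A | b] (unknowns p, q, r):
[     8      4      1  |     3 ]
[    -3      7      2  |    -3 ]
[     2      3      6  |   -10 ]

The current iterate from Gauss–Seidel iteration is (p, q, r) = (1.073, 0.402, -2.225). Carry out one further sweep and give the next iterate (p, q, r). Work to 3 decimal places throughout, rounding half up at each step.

(0.452, 0.401, -2.018)

One sweep:
  p = (3 - (4)·0.402 - (1)·-2.225) / (8) = 0.452
  q = (-3 - (-3)·0.452 - (2)·-2.225) / (7) = 0.401
  r = (-10 - (2)·0.452 - (3)·0.401) / (6) = -2.018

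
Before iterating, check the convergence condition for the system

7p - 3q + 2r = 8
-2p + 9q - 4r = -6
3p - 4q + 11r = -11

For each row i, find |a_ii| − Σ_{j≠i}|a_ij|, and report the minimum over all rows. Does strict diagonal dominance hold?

2

row 1: |7| − (3+2) = 2
row 2: |9| − (2+4) = 3
row 3: |11| − (3+4) = 4
minimum over rows = 2 → strictly diagonally dominant (convergence guaranteed)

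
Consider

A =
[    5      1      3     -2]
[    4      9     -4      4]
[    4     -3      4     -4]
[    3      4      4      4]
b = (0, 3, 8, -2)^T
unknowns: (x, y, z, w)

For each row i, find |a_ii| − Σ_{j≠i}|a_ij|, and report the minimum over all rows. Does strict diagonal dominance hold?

-7

row 1: |5| − (1+3+2) = -1
row 2: |9| − (4+4+4) = -3
row 3: |4| − (4+3+4) = -7
row 4: |4| − (3+4+4) = -7
minimum over rows = -7 → not strictly diagonally dominant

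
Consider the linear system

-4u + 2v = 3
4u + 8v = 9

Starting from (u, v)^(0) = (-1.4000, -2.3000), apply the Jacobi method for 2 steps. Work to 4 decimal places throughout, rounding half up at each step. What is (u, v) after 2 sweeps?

(0.1625, 2.0750)

Iteration 1:
  u = (3 - (2)·-2.3000) / (-4) = -1.9000
  v = (9 - (4)·-1.4000) / (8) = 1.8250
Iteration 2:
  u = (3 - (2)·1.8250) / (-4) = 0.1625
  v = (9 - (4)·-1.9000) / (8) = 2.0750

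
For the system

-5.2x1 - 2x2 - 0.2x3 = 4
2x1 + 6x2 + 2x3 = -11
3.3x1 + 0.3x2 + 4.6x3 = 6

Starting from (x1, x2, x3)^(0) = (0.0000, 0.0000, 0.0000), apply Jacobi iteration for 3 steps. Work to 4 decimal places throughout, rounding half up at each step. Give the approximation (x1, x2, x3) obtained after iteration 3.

(-0.0715, -2.4538, 1.5175)

Iteration 1:
  x1 = (4 - (-2)·0.0000 - (-0.2)·0.0000) / (-5.2) = -0.7692
  x2 = (-11 - (2)·0.0000 - (2)·0.0000) / (6) = -1.8333
  x3 = (6 - (3.3)·0.0000 - (0.3)·0.0000) / (4.6) = 1.3043
Iteration 2:
  x1 = (4 - (-2)·-1.8333 - (-0.2)·1.3043) / (-5.2) = -0.1143
  x2 = (-11 - (2)·-0.7692 - (2)·1.3043) / (6) = -2.0117
  x3 = (6 - (3.3)·-0.7692 - (0.3)·-1.8333) / (4.6) = 1.9757
Iteration 3:
  x1 = (4 - (-2)·-2.0117 - (-0.2)·1.9757) / (-5.2) = -0.0715
  x2 = (-11 - (2)·-0.1143 - (2)·1.9757) / (6) = -2.4538
  x3 = (6 - (3.3)·-0.1143 - (0.3)·-2.0117) / (4.6) = 1.5175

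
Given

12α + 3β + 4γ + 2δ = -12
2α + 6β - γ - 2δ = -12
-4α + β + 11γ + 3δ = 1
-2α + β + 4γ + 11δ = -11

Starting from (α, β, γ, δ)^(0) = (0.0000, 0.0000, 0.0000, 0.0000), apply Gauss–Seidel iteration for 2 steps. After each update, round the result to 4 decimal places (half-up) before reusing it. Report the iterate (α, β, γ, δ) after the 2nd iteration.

(-0.3786, -2.2227, 0.4243, -1.0211)

Iteration 1:
  α = (-12 - (3)·0.0000 - (4)·0.0000 - (2)·0.0000) / (12) = -1.0000
  β = (-12 - (2)·-1.0000 - (-1)·0.0000 - (-2)·0.0000) / (6) = -1.6667
  γ = (1 - (-4)·-1.0000 - (1)·-1.6667 - (3)·0.0000) / (11) = -0.1212
  δ = (-11 - (-2)·-1.0000 - (1)·-1.6667 - (4)·-0.1212) / (11) = -0.9862
Iteration 2:
  α = (-12 - (3)·-1.6667 - (4)·-0.1212 - (2)·-0.9862) / (12) = -0.3786
  β = (-12 - (2)·-0.3786 - (-1)·-0.1212 - (-2)·-0.9862) / (6) = -2.2227
  γ = (1 - (-4)·-0.3786 - (1)·-2.2227 - (3)·-0.9862) / (11) = 0.4243
  δ = (-11 - (-2)·-0.3786 - (1)·-2.2227 - (4)·0.4243) / (11) = -1.0211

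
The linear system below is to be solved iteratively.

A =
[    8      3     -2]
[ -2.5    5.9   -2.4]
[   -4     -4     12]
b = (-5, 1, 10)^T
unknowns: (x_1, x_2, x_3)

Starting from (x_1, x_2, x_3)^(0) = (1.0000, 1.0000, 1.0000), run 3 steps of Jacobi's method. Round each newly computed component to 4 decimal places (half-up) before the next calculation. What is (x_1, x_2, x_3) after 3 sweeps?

(-0.5690, 0.2776, 0.7790)

Iteration 1:
  x_1 = (-5 - (3)·1.0000 - (-2)·1.0000) / (8) = -0.7500
  x_2 = (1 - (-2.5)·1.0000 - (-2.4)·1.0000) / (5.9) = 1.0000
  x_3 = (10 - (-4)·1.0000 - (-4)·1.0000) / (12) = 1.5000
Iteration 2:
  x_1 = (-5 - (3)·1.0000 - (-2)·1.5000) / (8) = -0.6250
  x_2 = (1 - (-2.5)·-0.7500 - (-2.4)·1.5000) / (5.9) = 0.4619
  x_3 = (10 - (-4)·-0.7500 - (-4)·1.0000) / (12) = 0.9167
Iteration 3:
  x_1 = (-5 - (3)·0.4619 - (-2)·0.9167) / (8) = -0.5690
  x_2 = (1 - (-2.5)·-0.6250 - (-2.4)·0.9167) / (5.9) = 0.2776
  x_3 = (10 - (-4)·-0.6250 - (-4)·0.4619) / (12) = 0.7790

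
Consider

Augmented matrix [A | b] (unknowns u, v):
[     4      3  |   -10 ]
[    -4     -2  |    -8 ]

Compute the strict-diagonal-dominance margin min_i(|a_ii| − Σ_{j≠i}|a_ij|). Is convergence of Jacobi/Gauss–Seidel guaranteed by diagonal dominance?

row 1: |4| − (3) = 1
row 2: |-2| − (4) = -2
minimum over rows = -2 → not strictly diagonally dominant

-2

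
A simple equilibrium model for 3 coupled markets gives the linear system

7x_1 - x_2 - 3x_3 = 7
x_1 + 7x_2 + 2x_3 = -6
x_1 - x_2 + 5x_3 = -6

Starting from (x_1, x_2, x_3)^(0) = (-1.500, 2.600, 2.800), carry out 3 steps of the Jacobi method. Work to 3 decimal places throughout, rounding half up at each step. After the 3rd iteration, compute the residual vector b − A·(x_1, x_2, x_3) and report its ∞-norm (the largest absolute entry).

2.104

Iteration 1:
  x_1 = (7 - (-1)·2.600 - (-3)·2.800) / (7) = 2.571
  x_2 = (-6 - (1)·-1.500 - (2)·2.800) / (7) = -1.443
  x_3 = (-6 - (1)·-1.500 - (-1)·2.600) / (5) = -0.380
Iteration 2:
  x_1 = (7 - (-1)·-1.443 - (-3)·-0.380) / (7) = 0.631
  x_2 = (-6 - (1)·2.571 - (2)·-0.380) / (7) = -1.116
  x_3 = (-6 - (1)·2.571 - (-1)·-1.443) / (5) = -2.003
Iteration 3:
  x_1 = (7 - (-1)·-1.116 - (-3)·-2.003) / (7) = -0.018
  x_2 = (-6 - (1)·0.631 - (2)·-2.003) / (7) = -0.375
  x_3 = (-6 - (1)·0.631 - (-1)·-1.116) / (5) = -1.549
Residual b − A·x = (2.104, -0.259, 1.388); ∞-norm = 2.104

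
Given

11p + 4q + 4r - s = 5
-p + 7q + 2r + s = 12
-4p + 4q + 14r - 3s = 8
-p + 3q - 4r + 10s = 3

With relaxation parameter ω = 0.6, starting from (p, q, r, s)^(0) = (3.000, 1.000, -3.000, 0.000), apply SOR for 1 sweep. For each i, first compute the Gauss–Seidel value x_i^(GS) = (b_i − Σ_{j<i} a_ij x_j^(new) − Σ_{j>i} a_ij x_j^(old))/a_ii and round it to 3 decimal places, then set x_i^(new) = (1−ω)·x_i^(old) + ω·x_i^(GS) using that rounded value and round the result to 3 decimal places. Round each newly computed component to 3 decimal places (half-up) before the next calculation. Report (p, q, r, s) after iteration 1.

Iteration 1:
  p: GS value = (5 - (4)·1.000 - (4)·-3.000 - (-1)·0.000) / (11) = 1.182;  p ← (1−ω)·3.000 + ω·1.182 = 1.909
  q: GS value = (12 - (-1)·1.909 - (2)·-3.000 - (1)·0.000) / (7) = 2.844;  q ← (1−ω)·1.000 + ω·2.844 = 2.106
  r: GS value = (8 - (-4)·1.909 - (4)·2.106 - (-3)·0.000) / (14) = 0.515;  r ← (1−ω)·-3.000 + ω·0.515 = -0.891
  s: GS value = (3 - (-1)·1.909 - (3)·2.106 - (-4)·-0.891) / (10) = -0.497;  s ← (1−ω)·0.000 + ω·-0.497 = -0.298

(1.909, 2.106, -0.891, -0.298)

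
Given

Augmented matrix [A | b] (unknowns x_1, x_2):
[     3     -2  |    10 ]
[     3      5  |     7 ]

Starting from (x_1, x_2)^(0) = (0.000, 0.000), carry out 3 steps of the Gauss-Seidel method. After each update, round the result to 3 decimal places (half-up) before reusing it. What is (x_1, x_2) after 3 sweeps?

(3.093, -0.456)

Iteration 1:
  x_1 = (10 - (-2)·0.000) / (3) = 3.333
  x_2 = (7 - (3)·3.333) / (5) = -0.600
Iteration 2:
  x_1 = (10 - (-2)·-0.600) / (3) = 2.933
  x_2 = (7 - (3)·2.933) / (5) = -0.360
Iteration 3:
  x_1 = (10 - (-2)·-0.360) / (3) = 3.093
  x_2 = (7 - (3)·3.093) / (5) = -0.456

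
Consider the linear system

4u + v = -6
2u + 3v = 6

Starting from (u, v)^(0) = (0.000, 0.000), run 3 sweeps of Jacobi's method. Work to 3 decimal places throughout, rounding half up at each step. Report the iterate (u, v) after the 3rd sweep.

Iteration 1:
  u = (-6 - (1)·0.000) / (4) = -1.500
  v = (6 - (2)·0.000) / (3) = 2.000
Iteration 2:
  u = (-6 - (1)·2.000) / (4) = -2.000
  v = (6 - (2)·-1.500) / (3) = 3.000
Iteration 3:
  u = (-6 - (1)·3.000) / (4) = -2.250
  v = (6 - (2)·-2.000) / (3) = 3.333

(-2.250, 3.333)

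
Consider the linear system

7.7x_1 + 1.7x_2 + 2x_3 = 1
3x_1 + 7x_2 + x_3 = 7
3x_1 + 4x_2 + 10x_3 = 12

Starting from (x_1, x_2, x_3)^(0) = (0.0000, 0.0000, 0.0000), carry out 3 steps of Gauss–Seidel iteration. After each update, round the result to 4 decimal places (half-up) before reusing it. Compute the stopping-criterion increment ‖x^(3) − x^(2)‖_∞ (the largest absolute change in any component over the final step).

0.0396

Iteration 1:
  x_1 = (1 - (1.7)·0.0000 - (2)·0.0000) / (7.7) = 0.1299
  x_2 = (7 - (3)·0.1299 - (1)·0.0000) / (7) = 0.9443
  x_3 = (12 - (3)·0.1299 - (4)·0.9443) / (10) = 0.7833
Iteration 2:
  x_1 = (1 - (1.7)·0.9443 - (2)·0.7833) / (7.7) = -0.2821
  x_2 = (7 - (3)·-0.2821 - (1)·0.7833) / (7) = 1.0090
  x_3 = (12 - (3)·-0.2821 - (4)·1.0090) / (10) = 0.8810
Iteration 3:
  x_1 = (1 - (1.7)·1.0090 - (2)·0.8810) / (7.7) = -0.3217
  x_2 = (7 - (3)·-0.3217 - (1)·0.8810) / (7) = 1.0120
  x_3 = (12 - (3)·-0.3217 - (4)·1.0120) / (10) = 0.8917
Change: (-0.0396, 0.0030, 0.0107) → max |·| = 0.0396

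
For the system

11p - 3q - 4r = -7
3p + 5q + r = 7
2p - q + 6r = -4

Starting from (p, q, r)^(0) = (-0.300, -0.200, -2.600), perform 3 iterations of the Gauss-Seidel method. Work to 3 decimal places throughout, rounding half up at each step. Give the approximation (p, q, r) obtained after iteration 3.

(-0.529, 1.831, -0.185)

Iteration 1:
  p = (-7 - (-3)·-0.200 - (-4)·-2.600) / (11) = -1.636
  q = (7 - (3)·-1.636 - (1)·-2.600) / (5) = 2.902
  r = (-4 - (2)·-1.636 - (-1)·2.902) / (6) = 0.362
Iteration 2:
  p = (-7 - (-3)·2.902 - (-4)·0.362) / (11) = 0.287
  q = (7 - (3)·0.287 - (1)·0.362) / (5) = 1.155
  r = (-4 - (2)·0.287 - (-1)·1.155) / (6) = -0.570
Iteration 3:
  p = (-7 - (-3)·1.155 - (-4)·-0.570) / (11) = -0.529
  q = (7 - (3)·-0.529 - (1)·-0.570) / (5) = 1.831
  r = (-4 - (2)·-0.529 - (-1)·1.831) / (6) = -0.185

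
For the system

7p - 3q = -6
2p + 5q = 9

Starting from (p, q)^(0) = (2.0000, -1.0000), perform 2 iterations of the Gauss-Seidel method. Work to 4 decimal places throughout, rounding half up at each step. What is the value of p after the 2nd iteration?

0.1347

Iteration 1:
  p = (-6 - (-3)·-1.0000) / (7) = -1.2857
  q = (9 - (2)·-1.2857) / (5) = 2.3143
Iteration 2:
  p = (-6 - (-3)·2.3143) / (7) = 0.1347
  q = (9 - (2)·0.1347) / (5) = 1.7461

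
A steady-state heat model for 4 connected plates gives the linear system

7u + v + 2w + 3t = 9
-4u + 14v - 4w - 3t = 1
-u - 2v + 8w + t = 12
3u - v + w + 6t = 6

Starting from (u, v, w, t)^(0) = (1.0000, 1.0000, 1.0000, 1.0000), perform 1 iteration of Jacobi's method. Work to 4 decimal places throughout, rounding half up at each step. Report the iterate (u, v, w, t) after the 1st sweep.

Iteration 1:
  u = (9 - (1)·1.0000 - (2)·1.0000 - (3)·1.0000) / (7) = 0.4286
  v = (1 - (-4)·1.0000 - (-4)·1.0000 - (-3)·1.0000) / (14) = 0.8571
  w = (12 - (-1)·1.0000 - (-2)·1.0000 - (1)·1.0000) / (8) = 1.7500
  t = (6 - (3)·1.0000 - (-1)·1.0000 - (1)·1.0000) / (6) = 0.5000

(0.4286, 0.8571, 1.7500, 0.5000)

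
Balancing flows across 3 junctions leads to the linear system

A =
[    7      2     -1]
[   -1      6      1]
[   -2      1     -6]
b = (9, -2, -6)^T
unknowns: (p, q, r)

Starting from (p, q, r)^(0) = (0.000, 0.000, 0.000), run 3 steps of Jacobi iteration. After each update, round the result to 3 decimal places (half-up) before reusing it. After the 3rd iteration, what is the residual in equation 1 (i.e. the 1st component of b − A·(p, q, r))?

-0.313

Iteration 1:
  p = (9 - (2)·0.000 - (-1)·0.000) / (7) = 1.286
  q = (-2 - (-1)·0.000 - (1)·0.000) / (6) = -0.333
  r = (-6 - (-2)·0.000 - (1)·0.000) / (-6) = 1.000
Iteration 2:
  p = (9 - (2)·-0.333 - (-1)·1.000) / (7) = 1.524
  q = (-2 - (-1)·1.286 - (1)·1.000) / (6) = -0.286
  r = (-6 - (-2)·1.286 - (1)·-0.333) / (-6) = 0.516
Iteration 3:
  p = (9 - (2)·-0.286 - (-1)·0.516) / (7) = 1.441
  q = (-2 - (-1)·1.524 - (1)·0.516) / (6) = -0.165
  r = (-6 - (-2)·1.524 - (1)·-0.286) / (-6) = 0.444
Residual b − A·x = (-0.313, -0.013, -0.289)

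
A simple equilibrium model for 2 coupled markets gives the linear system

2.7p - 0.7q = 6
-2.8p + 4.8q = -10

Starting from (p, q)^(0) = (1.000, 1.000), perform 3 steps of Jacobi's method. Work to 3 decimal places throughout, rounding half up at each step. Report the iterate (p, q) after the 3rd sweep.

(2.057, -1.014)

Iteration 1:
  p = (6 - (-0.7)·1.000) / (2.7) = 2.481
  q = (-10 - (-2.8)·1.000) / (4.8) = -1.500
Iteration 2:
  p = (6 - (-0.7)·-1.500) / (2.7) = 1.833
  q = (-10 - (-2.8)·2.481) / (4.8) = -0.636
Iteration 3:
  p = (6 - (-0.7)·-0.636) / (2.7) = 2.057
  q = (-10 - (-2.8)·1.833) / (4.8) = -1.014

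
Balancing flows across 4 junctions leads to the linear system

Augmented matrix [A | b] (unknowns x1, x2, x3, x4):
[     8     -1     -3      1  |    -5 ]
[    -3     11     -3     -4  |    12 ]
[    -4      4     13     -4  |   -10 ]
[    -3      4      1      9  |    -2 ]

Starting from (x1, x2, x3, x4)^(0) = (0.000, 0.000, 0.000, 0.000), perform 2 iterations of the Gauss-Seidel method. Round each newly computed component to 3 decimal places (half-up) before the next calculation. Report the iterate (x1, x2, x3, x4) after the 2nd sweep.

Iteration 1:
  x1 = (-5 - (-1)·0.000 - (-3)·0.000 - (1)·0.000) / (8) = -0.625
  x2 = (12 - (-3)·-0.625 - (-3)·0.000 - (-4)·0.000) / (11) = 0.920
  x3 = (-10 - (-4)·-0.625 - (4)·0.920 - (-4)·0.000) / (13) = -1.245
  x4 = (-2 - (-3)·-0.625 - (4)·0.920 - (1)·-1.245) / (9) = -0.701
Iteration 2:
  x1 = (-5 - (-1)·0.920 - (-3)·-1.245 - (1)·-0.701) / (8) = -0.889
  x2 = (12 - (-3)·-0.889 - (-3)·-1.245 - (-4)·-0.701) / (11) = 0.254
  x3 = (-10 - (-4)·-0.889 - (4)·0.254 - (-4)·-0.701) / (13) = -1.337
  x4 = (-2 - (-3)·-0.889 - (4)·0.254 - (1)·-1.337) / (9) = -0.483

(-0.889, 0.254, -1.337, -0.483)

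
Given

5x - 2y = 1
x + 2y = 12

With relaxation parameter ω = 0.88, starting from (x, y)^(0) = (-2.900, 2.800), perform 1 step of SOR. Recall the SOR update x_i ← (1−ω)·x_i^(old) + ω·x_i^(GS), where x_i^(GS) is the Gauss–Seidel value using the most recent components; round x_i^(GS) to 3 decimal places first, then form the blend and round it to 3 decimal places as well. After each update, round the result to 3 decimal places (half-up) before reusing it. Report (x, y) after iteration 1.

(0.814, 5.258)

Iteration 1:
  x: GS value = (1 - (-2)·2.800) / (5) = 1.320;  x ← (1−ω)·-2.900 + ω·1.320 = 0.814
  y: GS value = (12 - (1)·0.814) / (2) = 5.593;  y ← (1−ω)·2.800 + ω·5.593 = 5.258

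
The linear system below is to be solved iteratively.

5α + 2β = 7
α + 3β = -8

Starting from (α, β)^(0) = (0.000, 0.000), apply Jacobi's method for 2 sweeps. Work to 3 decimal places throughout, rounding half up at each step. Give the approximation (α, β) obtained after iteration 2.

(2.467, -3.133)

Iteration 1:
  α = (7 - (2)·0.000) / (5) = 1.400
  β = (-8 - (1)·0.000) / (3) = -2.667
Iteration 2:
  α = (7 - (2)·-2.667) / (5) = 2.467
  β = (-8 - (1)·1.400) / (3) = -3.133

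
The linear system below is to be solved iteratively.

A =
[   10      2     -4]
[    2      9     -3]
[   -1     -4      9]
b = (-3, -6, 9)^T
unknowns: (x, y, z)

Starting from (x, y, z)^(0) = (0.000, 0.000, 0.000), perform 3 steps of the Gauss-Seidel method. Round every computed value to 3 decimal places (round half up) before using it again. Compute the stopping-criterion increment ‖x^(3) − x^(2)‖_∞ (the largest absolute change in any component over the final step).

0.033

Iteration 1:
  x = (-3 - (2)·0.000 - (-4)·0.000) / (10) = -0.300
  y = (-6 - (2)·-0.300 - (-3)·0.000) / (9) = -0.600
  z = (9 - (-1)·-0.300 - (-4)·-0.600) / (9) = 0.700
Iteration 2:
  x = (-3 - (2)·-0.600 - (-4)·0.700) / (10) = 0.100
  y = (-6 - (2)·0.100 - (-3)·0.700) / (9) = -0.456
  z = (9 - (-1)·0.100 - (-4)·-0.456) / (9) = 0.808
Iteration 3:
  x = (-3 - (2)·-0.456 - (-4)·0.808) / (10) = 0.114
  y = (-6 - (2)·0.114 - (-3)·0.808) / (9) = -0.423
  z = (9 - (-1)·0.114 - (-4)·-0.423) / (9) = 0.825
Change: (0.014, 0.033, 0.017) → max |·| = 0.033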